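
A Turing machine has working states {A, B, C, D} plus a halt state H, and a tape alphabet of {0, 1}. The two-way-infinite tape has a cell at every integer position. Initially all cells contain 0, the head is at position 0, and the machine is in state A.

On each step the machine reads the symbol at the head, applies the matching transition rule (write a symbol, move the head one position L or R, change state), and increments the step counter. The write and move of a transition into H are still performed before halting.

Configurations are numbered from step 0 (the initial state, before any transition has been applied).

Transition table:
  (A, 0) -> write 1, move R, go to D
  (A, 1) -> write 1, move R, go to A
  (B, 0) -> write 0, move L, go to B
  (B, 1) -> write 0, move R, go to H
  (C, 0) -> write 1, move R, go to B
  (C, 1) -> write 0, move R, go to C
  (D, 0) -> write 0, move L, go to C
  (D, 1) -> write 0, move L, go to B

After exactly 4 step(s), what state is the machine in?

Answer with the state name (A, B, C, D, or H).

Answer: B

Derivation:
Step 1: in state A at pos 0, read 0 -> (A,0)->write 1,move R,goto D. Now: state=D, head=1, tape[-1..2]=0100 (head:   ^)
Step 2: in state D at pos 1, read 0 -> (D,0)->write 0,move L,goto C. Now: state=C, head=0, tape[-1..2]=0100 (head:  ^)
Step 3: in state C at pos 0, read 1 -> (C,1)->write 0,move R,goto C. Now: state=C, head=1, tape[-1..2]=0000 (head:   ^)
Step 4: in state C at pos 1, read 0 -> (C,0)->write 1,move R,goto B. Now: state=B, head=2, tape[-1..3]=00100 (head:    ^)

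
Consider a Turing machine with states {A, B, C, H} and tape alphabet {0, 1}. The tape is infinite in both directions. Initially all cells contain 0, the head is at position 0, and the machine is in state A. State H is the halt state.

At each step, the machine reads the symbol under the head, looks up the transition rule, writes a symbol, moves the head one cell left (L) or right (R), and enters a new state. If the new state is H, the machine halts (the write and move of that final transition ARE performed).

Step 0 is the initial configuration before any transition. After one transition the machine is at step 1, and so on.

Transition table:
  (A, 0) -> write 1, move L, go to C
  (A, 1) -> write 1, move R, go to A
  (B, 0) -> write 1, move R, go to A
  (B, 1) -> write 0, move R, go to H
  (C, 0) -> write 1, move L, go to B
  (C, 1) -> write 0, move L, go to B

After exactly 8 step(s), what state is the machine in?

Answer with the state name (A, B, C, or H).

Step 1: in state A at pos 0, read 0 -> (A,0)->write 1,move L,goto C. Now: state=C, head=-1, tape[-2..1]=0010 (head:  ^)
Step 2: in state C at pos -1, read 0 -> (C,0)->write 1,move L,goto B. Now: state=B, head=-2, tape[-3..1]=00110 (head:  ^)
Step 3: in state B at pos -2, read 0 -> (B,0)->write 1,move R,goto A. Now: state=A, head=-1, tape[-3..1]=01110 (head:   ^)
Step 4: in state A at pos -1, read 1 -> (A,1)->write 1,move R,goto A. Now: state=A, head=0, tape[-3..1]=01110 (head:    ^)
Step 5: in state A at pos 0, read 1 -> (A,1)->write 1,move R,goto A. Now: state=A, head=1, tape[-3..2]=011100 (head:     ^)
Step 6: in state A at pos 1, read 0 -> (A,0)->write 1,move L,goto C. Now: state=C, head=0, tape[-3..2]=011110 (head:    ^)
Step 7: in state C at pos 0, read 1 -> (C,1)->write 0,move L,goto B. Now: state=B, head=-1, tape[-3..2]=011010 (head:   ^)
Step 8: in state B at pos -1, read 1 -> (B,1)->write 0,move R,goto H. Now: state=H, head=0, tape[-3..2]=010010 (head:    ^)

Answer: H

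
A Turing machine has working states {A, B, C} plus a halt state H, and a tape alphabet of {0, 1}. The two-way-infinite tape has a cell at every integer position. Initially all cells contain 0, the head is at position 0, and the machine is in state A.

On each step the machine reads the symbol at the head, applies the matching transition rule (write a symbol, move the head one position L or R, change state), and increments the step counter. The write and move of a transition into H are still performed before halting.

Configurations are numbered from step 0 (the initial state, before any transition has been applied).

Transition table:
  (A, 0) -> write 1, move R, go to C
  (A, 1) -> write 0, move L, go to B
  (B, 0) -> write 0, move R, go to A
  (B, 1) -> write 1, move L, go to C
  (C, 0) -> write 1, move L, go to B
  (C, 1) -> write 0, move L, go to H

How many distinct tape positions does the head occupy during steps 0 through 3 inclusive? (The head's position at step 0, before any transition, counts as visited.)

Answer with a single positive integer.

Answer: 3

Derivation:
Step 1: in state A at pos 0, read 0 -> (A,0)->write 1,move R,goto C. Now: state=C, head=1, tape[-1..2]=0100 (head:   ^)
Step 2: in state C at pos 1, read 0 -> (C,0)->write 1,move L,goto B. Now: state=B, head=0, tape[-1..2]=0110 (head:  ^)
Step 3: in state B at pos 0, read 1 -> (B,1)->write 1,move L,goto C. Now: state=C, head=-1, tape[-2..2]=00110 (head:  ^)
Head positions at steps 0..3: starting at 0, distinct positions visited = {-1, 0, 1} -> 3 position(s)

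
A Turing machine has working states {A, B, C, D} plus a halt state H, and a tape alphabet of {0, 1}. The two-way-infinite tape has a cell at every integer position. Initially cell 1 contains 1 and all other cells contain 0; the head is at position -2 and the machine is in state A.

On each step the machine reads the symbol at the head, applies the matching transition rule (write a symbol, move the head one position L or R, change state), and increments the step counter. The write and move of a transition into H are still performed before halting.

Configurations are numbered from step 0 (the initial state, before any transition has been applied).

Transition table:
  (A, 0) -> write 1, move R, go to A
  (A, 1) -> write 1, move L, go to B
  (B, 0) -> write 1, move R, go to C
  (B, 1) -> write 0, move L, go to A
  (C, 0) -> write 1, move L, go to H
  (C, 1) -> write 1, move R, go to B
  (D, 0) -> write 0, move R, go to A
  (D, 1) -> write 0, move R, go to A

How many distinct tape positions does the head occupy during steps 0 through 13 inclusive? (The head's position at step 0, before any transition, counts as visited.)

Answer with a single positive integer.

Step 1: in state A at pos -2, read 0 -> (A,0)->write 1,move R,goto A. Now: state=A, head=-1, tape[-3..2]=010010 (head:   ^)
Step 2: in state A at pos -1, read 0 -> (A,0)->write 1,move R,goto A. Now: state=A, head=0, tape[-3..2]=011010 (head:    ^)
Step 3: in state A at pos 0, read 0 -> (A,0)->write 1,move R,goto A. Now: state=A, head=1, tape[-3..2]=011110 (head:     ^)
Step 4: in state A at pos 1, read 1 -> (A,1)->write 1,move L,goto B. Now: state=B, head=0, tape[-3..2]=011110 (head:    ^)
Step 5: in state B at pos 0, read 1 -> (B,1)->write 0,move L,goto A. Now: state=A, head=-1, tape[-3..2]=011010 (head:   ^)
Step 6: in state A at pos -1, read 1 -> (A,1)->write 1,move L,goto B. Now: state=B, head=-2, tape[-3..2]=011010 (head:  ^)
Step 7: in state B at pos -2, read 1 -> (B,1)->write 0,move L,goto A. Now: state=A, head=-3, tape[-4..2]=0001010 (head:  ^)
Step 8: in state A at pos -3, read 0 -> (A,0)->write 1,move R,goto A. Now: state=A, head=-2, tape[-4..2]=0101010 (head:   ^)
Step 9: in state A at pos -2, read 0 -> (A,0)->write 1,move R,goto A. Now: state=A, head=-1, tape[-4..2]=0111010 (head:    ^)
Step 10: in state A at pos -1, read 1 -> (A,1)->write 1,move L,goto B. Now: state=B, head=-2, tape[-4..2]=0111010 (head:   ^)
Step 11: in state B at pos -2, read 1 -> (B,1)->write 0,move L,goto A. Now: state=A, head=-3, tape[-4..2]=0101010 (head:  ^)
Step 12: in state A at pos -3, read 1 -> (A,1)->write 1,move L,goto B. Now: state=B, head=-4, tape[-5..2]=00101010 (head:  ^)
Step 13: in state B at pos -4, read 0 -> (B,0)->write 1,move R,goto C. Now: state=C, head=-3, tape[-5..2]=01101010 (head:   ^)
Head positions at steps 0..13: starting at -2, distinct positions visited = {-4, -3, -2, -1, 0, 1} -> 6 position(s)

Answer: 6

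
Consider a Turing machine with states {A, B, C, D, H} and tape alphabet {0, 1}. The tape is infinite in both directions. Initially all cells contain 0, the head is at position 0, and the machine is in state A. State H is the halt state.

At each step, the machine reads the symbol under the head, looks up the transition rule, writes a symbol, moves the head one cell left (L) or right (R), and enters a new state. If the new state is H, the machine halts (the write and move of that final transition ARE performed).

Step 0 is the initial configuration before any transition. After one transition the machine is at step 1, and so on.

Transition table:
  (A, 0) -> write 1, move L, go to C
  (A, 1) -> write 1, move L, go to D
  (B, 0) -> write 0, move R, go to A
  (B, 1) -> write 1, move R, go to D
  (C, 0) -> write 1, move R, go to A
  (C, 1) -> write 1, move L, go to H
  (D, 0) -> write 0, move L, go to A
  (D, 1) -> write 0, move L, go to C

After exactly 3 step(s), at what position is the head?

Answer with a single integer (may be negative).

Answer: -1

Derivation:
Step 1: in state A at pos 0, read 0 -> (A,0)->write 1,move L,goto C. Now: state=C, head=-1, tape[-2..1]=0010 (head:  ^)
Step 2: in state C at pos -1, read 0 -> (C,0)->write 1,move R,goto A. Now: state=A, head=0, tape[-2..1]=0110 (head:   ^)
Step 3: in state A at pos 0, read 1 -> (A,1)->write 1,move L,goto D. Now: state=D, head=-1, tape[-2..1]=0110 (head:  ^)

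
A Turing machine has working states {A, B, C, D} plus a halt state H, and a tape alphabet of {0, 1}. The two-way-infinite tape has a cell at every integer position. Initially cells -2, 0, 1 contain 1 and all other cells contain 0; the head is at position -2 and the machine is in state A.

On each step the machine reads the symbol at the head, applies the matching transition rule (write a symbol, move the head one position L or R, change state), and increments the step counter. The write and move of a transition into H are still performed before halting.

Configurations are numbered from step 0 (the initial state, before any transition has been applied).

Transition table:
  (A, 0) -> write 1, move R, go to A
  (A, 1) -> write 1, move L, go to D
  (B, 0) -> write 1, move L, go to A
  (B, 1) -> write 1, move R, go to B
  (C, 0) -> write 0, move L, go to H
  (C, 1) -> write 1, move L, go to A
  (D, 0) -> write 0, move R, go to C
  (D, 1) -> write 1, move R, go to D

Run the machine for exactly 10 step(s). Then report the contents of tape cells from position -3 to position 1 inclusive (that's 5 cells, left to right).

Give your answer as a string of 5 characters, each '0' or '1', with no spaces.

Answer: 11111

Derivation:
Step 1: in state A at pos -2, read 1 -> (A,1)->write 1,move L,goto D. Now: state=D, head=-3, tape[-4..2]=0010110 (head:  ^)
Step 2: in state D at pos -3, read 0 -> (D,0)->write 0,move R,goto C. Now: state=C, head=-2, tape[-4..2]=0010110 (head:   ^)
Step 3: in state C at pos -2, read 1 -> (C,1)->write 1,move L,goto A. Now: state=A, head=-3, tape[-4..2]=0010110 (head:  ^)
Step 4: in state A at pos -3, read 0 -> (A,0)->write 1,move R,goto A. Now: state=A, head=-2, tape[-4..2]=0110110 (head:   ^)
Step 5: in state A at pos -2, read 1 -> (A,1)->write 1,move L,goto D. Now: state=D, head=-3, tape[-4..2]=0110110 (head:  ^)
Step 6: in state D at pos -3, read 1 -> (D,1)->write 1,move R,goto D. Now: state=D, head=-2, tape[-4..2]=0110110 (head:   ^)
Step 7: in state D at pos -2, read 1 -> (D,1)->write 1,move R,goto D. Now: state=D, head=-1, tape[-4..2]=0110110 (head:    ^)
Step 8: in state D at pos -1, read 0 -> (D,0)->write 0,move R,goto C. Now: state=C, head=0, tape[-4..2]=0110110 (head:     ^)
Step 9: in state C at pos 0, read 1 -> (C,1)->write 1,move L,goto A. Now: state=A, head=-1, tape[-4..2]=0110110 (head:    ^)
Step 10: in state A at pos -1, read 0 -> (A,0)->write 1,move R,goto A. Now: state=A, head=0, tape[-4..2]=0111110 (head:     ^)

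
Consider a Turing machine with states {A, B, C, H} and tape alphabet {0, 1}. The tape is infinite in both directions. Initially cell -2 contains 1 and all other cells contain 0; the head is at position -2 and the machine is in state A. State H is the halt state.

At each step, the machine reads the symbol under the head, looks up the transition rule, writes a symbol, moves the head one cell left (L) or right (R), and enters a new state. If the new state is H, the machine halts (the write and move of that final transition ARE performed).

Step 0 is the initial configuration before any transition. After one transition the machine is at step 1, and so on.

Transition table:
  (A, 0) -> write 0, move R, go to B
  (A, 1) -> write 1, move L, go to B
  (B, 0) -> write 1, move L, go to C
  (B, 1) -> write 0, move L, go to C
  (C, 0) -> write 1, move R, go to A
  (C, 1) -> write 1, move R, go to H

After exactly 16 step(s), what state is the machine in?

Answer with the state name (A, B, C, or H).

Step 1: in state A at pos -2, read 1 -> (A,1)->write 1,move L,goto B. Now: state=B, head=-3, tape[-4..-1]=0010 (head:  ^)
Step 2: in state B at pos -3, read 0 -> (B,0)->write 1,move L,goto C. Now: state=C, head=-4, tape[-5..-1]=00110 (head:  ^)
Step 3: in state C at pos -4, read 0 -> (C,0)->write 1,move R,goto A. Now: state=A, head=-3, tape[-5..-1]=01110 (head:   ^)
Step 4: in state A at pos -3, read 1 -> (A,1)->write 1,move L,goto B. Now: state=B, head=-4, tape[-5..-1]=01110 (head:  ^)
Step 5: in state B at pos -4, read 1 -> (B,1)->write 0,move L,goto C. Now: state=C, head=-5, tape[-6..-1]=000110 (head:  ^)
Step 6: in state C at pos -5, read 0 -> (C,0)->write 1,move R,goto A. Now: state=A, head=-4, tape[-6..-1]=010110 (head:   ^)
Step 7: in state A at pos -4, read 0 -> (A,0)->write 0,move R,goto B. Now: state=B, head=-3, tape[-6..-1]=010110 (head:    ^)
Step 8: in state B at pos -3, read 1 -> (B,1)->write 0,move L,goto C. Now: state=C, head=-4, tape[-6..-1]=010010 (head:   ^)
Step 9: in state C at pos -4, read 0 -> (C,0)->write 1,move R,goto A. Now: state=A, head=-3, tape[-6..-1]=011010 (head:    ^)
Step 10: in state A at pos -3, read 0 -> (A,0)->write 0,move R,goto B. Now: state=B, head=-2, tape[-6..-1]=011010 (head:     ^)
Step 11: in state B at pos -2, read 1 -> (B,1)->write 0,move L,goto C. Now: state=C, head=-3, tape[-6..-1]=011000 (head:    ^)
Step 12: in state C at pos -3, read 0 -> (C,0)->write 1,move R,goto A. Now: state=A, head=-2, tape[-6..-1]=011100 (head:     ^)
Step 13: in state A at pos -2, read 0 -> (A,0)->write 0,move R,goto B. Now: state=B, head=-1, tape[-6..0]=0111000 (head:      ^)
Step 14: in state B at pos -1, read 0 -> (B,0)->write 1,move L,goto C. Now: state=C, head=-2, tape[-6..0]=0111010 (head:     ^)
Step 15: in state C at pos -2, read 0 -> (C,0)->write 1,move R,goto A. Now: state=A, head=-1, tape[-6..0]=0111110 (head:      ^)
Step 16: in state A at pos -1, read 1 -> (A,1)->write 1,move L,goto B. Now: state=B, head=-2, tape[-6..0]=0111110 (head:     ^)

Answer: B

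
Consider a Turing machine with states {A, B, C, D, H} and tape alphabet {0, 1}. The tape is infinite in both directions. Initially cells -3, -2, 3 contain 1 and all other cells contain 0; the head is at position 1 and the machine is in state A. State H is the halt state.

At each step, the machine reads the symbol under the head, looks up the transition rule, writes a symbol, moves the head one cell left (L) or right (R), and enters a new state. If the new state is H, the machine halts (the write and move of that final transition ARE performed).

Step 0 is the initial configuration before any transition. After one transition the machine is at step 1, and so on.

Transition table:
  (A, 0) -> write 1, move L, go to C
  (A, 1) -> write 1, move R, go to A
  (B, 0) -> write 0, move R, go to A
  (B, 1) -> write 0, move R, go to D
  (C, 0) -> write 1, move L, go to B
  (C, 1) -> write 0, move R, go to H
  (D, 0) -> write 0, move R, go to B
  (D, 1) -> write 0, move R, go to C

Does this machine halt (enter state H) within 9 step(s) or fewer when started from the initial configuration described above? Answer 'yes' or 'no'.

Answer: yes

Derivation:
Step 1: in state A at pos 1, read 0 -> (A,0)->write 1,move L,goto C. Now: state=C, head=0, tape[-4..4]=011001010 (head:     ^)
Step 2: in state C at pos 0, read 0 -> (C,0)->write 1,move L,goto B. Now: state=B, head=-1, tape[-4..4]=011011010 (head:    ^)
Step 3: in state B at pos -1, read 0 -> (B,0)->write 0,move R,goto A. Now: state=A, head=0, tape[-4..4]=011011010 (head:     ^)
Step 4: in state A at pos 0, read 1 -> (A,1)->write 1,move R,goto A. Now: state=A, head=1, tape[-4..4]=011011010 (head:      ^)
Step 5: in state A at pos 1, read 1 -> (A,1)->write 1,move R,goto A. Now: state=A, head=2, tape[-4..4]=011011010 (head:       ^)
Step 6: in state A at pos 2, read 0 -> (A,0)->write 1,move L,goto C. Now: state=C, head=1, tape[-4..4]=011011110 (head:      ^)
Step 7: in state C at pos 1, read 1 -> (C,1)->write 0,move R,goto H. Now: state=H, head=2, tape[-4..4]=011010110 (head:       ^)
State H reached at step 7; 7 <= 9 -> yes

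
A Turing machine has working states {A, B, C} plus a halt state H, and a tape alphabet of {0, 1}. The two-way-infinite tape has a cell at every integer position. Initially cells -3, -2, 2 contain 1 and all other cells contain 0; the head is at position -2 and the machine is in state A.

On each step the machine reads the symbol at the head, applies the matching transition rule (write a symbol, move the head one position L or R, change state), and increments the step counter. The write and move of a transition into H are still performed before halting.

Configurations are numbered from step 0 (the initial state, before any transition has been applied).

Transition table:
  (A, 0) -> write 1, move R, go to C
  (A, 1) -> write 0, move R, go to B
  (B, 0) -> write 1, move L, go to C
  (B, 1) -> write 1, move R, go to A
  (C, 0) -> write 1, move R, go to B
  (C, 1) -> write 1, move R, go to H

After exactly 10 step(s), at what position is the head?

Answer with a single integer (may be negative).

Step 1: in state A at pos -2, read 1 -> (A,1)->write 0,move R,goto B. Now: state=B, head=-1, tape[-4..3]=01000010 (head:    ^)
Step 2: in state B at pos -1, read 0 -> (B,0)->write 1,move L,goto C. Now: state=C, head=-2, tape[-4..3]=01010010 (head:   ^)
Step 3: in state C at pos -2, read 0 -> (C,0)->write 1,move R,goto B. Now: state=B, head=-1, tape[-4..3]=01110010 (head:    ^)
Step 4: in state B at pos -1, read 1 -> (B,1)->write 1,move R,goto A. Now: state=A, head=0, tape[-4..3]=01110010 (head:     ^)
Step 5: in state A at pos 0, read 0 -> (A,0)->write 1,move R,goto C. Now: state=C, head=1, tape[-4..3]=01111010 (head:      ^)
Step 6: in state C at pos 1, read 0 -> (C,0)->write 1,move R,goto B. Now: state=B, head=2, tape[-4..3]=01111110 (head:       ^)
Step 7: in state B at pos 2, read 1 -> (B,1)->write 1,move R,goto A. Now: state=A, head=3, tape[-4..4]=011111100 (head:        ^)
Step 8: in state A at pos 3, read 0 -> (A,0)->write 1,move R,goto C. Now: state=C, head=4, tape[-4..5]=0111111100 (head:         ^)
Step 9: in state C at pos 4, read 0 -> (C,0)->write 1,move R,goto B. Now: state=B, head=5, tape[-4..6]=01111111100 (head:          ^)
Step 10: in state B at pos 5, read 0 -> (B,0)->write 1,move L,goto C. Now: state=C, head=4, tape[-4..6]=01111111110 (head:         ^)

Answer: 4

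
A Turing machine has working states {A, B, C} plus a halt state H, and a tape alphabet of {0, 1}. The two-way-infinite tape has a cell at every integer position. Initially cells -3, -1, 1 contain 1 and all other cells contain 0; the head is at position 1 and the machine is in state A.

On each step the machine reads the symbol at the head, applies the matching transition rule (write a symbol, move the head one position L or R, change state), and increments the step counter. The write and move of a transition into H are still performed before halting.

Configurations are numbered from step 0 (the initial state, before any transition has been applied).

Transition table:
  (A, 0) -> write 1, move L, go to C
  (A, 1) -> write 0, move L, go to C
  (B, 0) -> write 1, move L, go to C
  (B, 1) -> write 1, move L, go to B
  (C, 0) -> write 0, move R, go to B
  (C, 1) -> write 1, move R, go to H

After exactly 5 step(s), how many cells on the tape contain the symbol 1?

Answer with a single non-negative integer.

Step 1: in state A at pos 1, read 1 -> (A,1)->write 0,move L,goto C. Now: state=C, head=0, tape[-4..2]=0101000 (head:     ^)
Step 2: in state C at pos 0, read 0 -> (C,0)->write 0,move R,goto B. Now: state=B, head=1, tape[-4..2]=0101000 (head:      ^)
Step 3: in state B at pos 1, read 0 -> (B,0)->write 1,move L,goto C. Now: state=C, head=0, tape[-4..2]=0101010 (head:     ^)
Step 4: in state C at pos 0, read 0 -> (C,0)->write 0,move R,goto B. Now: state=B, head=1, tape[-4..2]=0101010 (head:      ^)
Step 5: in state B at pos 1, read 1 -> (B,1)->write 1,move L,goto B. Now: state=B, head=0, tape[-4..2]=0101010 (head:     ^)
Cells containing 1 after step 5: {-3, -1, 1} -> 3 cell(s)

Answer: 3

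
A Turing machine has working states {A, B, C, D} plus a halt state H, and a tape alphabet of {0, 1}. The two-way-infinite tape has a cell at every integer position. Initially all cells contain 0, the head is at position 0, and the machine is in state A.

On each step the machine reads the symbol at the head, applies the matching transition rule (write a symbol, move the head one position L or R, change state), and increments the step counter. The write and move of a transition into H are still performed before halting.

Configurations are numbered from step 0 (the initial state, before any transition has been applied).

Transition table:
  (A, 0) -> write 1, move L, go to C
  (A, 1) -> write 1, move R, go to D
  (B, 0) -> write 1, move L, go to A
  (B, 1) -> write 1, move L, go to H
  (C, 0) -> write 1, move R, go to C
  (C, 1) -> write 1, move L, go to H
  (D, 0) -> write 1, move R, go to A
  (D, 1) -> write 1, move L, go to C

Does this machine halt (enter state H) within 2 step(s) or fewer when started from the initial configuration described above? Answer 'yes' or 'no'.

Answer: no

Derivation:
Step 1: in state A at pos 0, read 0 -> (A,0)->write 1,move L,goto C. Now: state=C, head=-1, tape[-2..1]=0010 (head:  ^)
Step 2: in state C at pos -1, read 0 -> (C,0)->write 1,move R,goto C. Now: state=C, head=0, tape[-2..1]=0110 (head:   ^)
After 2 step(s): state = C (not H) -> not halted within 2 -> no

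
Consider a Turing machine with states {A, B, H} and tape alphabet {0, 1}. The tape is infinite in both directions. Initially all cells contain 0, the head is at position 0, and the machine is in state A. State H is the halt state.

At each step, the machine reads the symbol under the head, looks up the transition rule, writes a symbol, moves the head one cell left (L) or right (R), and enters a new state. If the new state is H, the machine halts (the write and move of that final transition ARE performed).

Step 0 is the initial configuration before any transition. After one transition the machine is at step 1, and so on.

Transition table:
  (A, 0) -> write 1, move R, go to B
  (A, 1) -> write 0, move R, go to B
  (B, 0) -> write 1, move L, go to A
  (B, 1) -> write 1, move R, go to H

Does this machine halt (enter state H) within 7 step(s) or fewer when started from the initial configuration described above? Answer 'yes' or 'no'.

Answer: yes

Derivation:
Step 1: in state A at pos 0, read 0 -> (A,0)->write 1,move R,goto B. Now: state=B, head=1, tape[-1..2]=0100 (head:   ^)
Step 2: in state B at pos 1, read 0 -> (B,0)->write 1,move L,goto A. Now: state=A, head=0, tape[-1..2]=0110 (head:  ^)
Step 3: in state A at pos 0, read 1 -> (A,1)->write 0,move R,goto B. Now: state=B, head=1, tape[-1..2]=0010 (head:   ^)
Step 4: in state B at pos 1, read 1 -> (B,1)->write 1,move R,goto H. Now: state=H, head=2, tape[-1..3]=00100 (head:    ^)
State H reached at step 4; 4 <= 7 -> yes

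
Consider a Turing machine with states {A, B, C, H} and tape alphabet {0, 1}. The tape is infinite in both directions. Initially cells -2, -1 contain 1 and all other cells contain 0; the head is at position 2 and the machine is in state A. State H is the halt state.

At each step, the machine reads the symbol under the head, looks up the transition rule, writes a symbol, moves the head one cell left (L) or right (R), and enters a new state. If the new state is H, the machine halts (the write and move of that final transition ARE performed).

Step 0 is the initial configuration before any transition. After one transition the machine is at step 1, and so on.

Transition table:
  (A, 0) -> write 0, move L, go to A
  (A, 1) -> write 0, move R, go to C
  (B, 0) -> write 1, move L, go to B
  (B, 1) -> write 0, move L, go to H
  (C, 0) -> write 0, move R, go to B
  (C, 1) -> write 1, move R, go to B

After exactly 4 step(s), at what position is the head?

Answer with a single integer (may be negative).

Answer: 0

Derivation:
Step 1: in state A at pos 2, read 0 -> (A,0)->write 0,move L,goto A. Now: state=A, head=1, tape[-3..3]=0110000 (head:     ^)
Step 2: in state A at pos 1, read 0 -> (A,0)->write 0,move L,goto A. Now: state=A, head=0, tape[-3..3]=0110000 (head:    ^)
Step 3: in state A at pos 0, read 0 -> (A,0)->write 0,move L,goto A. Now: state=A, head=-1, tape[-3..3]=0110000 (head:   ^)
Step 4: in state A at pos -1, read 1 -> (A,1)->write 0,move R,goto C. Now: state=C, head=0, tape[-3..3]=0100000 (head:    ^)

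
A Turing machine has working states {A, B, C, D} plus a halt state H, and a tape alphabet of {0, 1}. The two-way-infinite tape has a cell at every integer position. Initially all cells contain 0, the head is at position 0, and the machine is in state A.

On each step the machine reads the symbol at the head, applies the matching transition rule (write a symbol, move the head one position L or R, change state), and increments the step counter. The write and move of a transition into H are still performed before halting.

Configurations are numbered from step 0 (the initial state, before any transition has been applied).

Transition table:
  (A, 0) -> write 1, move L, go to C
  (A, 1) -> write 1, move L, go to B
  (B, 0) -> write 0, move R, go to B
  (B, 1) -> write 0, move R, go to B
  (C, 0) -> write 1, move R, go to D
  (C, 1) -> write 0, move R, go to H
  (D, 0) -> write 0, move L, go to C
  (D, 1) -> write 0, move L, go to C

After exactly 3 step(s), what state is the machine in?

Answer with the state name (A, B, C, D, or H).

Answer: C

Derivation:
Step 1: in state A at pos 0, read 0 -> (A,0)->write 1,move L,goto C. Now: state=C, head=-1, tape[-2..1]=0010 (head:  ^)
Step 2: in state C at pos -1, read 0 -> (C,0)->write 1,move R,goto D. Now: state=D, head=0, tape[-2..1]=0110 (head:   ^)
Step 3: in state D at pos 0, read 1 -> (D,1)->write 0,move L,goto C. Now: state=C, head=-1, tape[-2..1]=0100 (head:  ^)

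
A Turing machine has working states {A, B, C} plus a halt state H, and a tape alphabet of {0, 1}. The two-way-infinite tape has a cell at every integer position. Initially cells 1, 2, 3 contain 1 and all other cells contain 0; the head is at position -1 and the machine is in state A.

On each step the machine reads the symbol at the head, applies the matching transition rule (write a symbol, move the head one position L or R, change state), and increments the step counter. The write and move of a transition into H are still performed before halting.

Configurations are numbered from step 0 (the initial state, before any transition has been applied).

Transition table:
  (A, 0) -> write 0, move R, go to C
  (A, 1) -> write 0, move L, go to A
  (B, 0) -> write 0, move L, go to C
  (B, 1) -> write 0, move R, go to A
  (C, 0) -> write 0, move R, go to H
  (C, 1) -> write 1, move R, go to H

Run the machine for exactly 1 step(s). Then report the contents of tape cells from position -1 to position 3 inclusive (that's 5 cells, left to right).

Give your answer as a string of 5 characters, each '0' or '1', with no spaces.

Answer: 00111

Derivation:
Step 1: in state A at pos -1, read 0 -> (A,0)->write 0,move R,goto C. Now: state=C, head=0, tape[-2..4]=0001110 (head:   ^)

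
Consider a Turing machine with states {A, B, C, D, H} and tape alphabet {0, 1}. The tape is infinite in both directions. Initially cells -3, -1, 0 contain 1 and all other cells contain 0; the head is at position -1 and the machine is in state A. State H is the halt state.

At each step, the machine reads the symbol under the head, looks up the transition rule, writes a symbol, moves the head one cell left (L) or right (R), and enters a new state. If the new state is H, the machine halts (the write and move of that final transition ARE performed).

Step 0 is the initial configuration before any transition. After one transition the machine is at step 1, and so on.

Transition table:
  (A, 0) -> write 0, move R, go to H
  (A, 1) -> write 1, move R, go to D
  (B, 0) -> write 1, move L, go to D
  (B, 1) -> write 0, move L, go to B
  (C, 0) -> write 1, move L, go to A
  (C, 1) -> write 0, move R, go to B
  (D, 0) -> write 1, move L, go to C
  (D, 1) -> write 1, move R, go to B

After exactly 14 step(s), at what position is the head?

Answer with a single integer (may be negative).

Answer: -7

Derivation:
Step 1: in state A at pos -1, read 1 -> (A,1)->write 1,move R,goto D. Now: state=D, head=0, tape[-4..1]=010110 (head:     ^)
Step 2: in state D at pos 0, read 1 -> (D,1)->write 1,move R,goto B. Now: state=B, head=1, tape[-4..2]=0101100 (head:      ^)
Step 3: in state B at pos 1, read 0 -> (B,0)->write 1,move L,goto D. Now: state=D, head=0, tape[-4..2]=0101110 (head:     ^)
Step 4: in state D at pos 0, read 1 -> (D,1)->write 1,move R,goto B. Now: state=B, head=1, tape[-4..2]=0101110 (head:      ^)
Step 5: in state B at pos 1, read 1 -> (B,1)->write 0,move L,goto B. Now: state=B, head=0, tape[-4..2]=0101100 (head:     ^)
Step 6: in state B at pos 0, read 1 -> (B,1)->write 0,move L,goto B. Now: state=B, head=-1, tape[-4..2]=0101000 (head:    ^)
Step 7: in state B at pos -1, read 1 -> (B,1)->write 0,move L,goto B. Now: state=B, head=-2, tape[-4..2]=0100000 (head:   ^)
Step 8: in state B at pos -2, read 0 -> (B,0)->write 1,move L,goto D. Now: state=D, head=-3, tape[-4..2]=0110000 (head:  ^)
Step 9: in state D at pos -3, read 1 -> (D,1)->write 1,move R,goto B. Now: state=B, head=-2, tape[-4..2]=0110000 (head:   ^)
Step 10: in state B at pos -2, read 1 -> (B,1)->write 0,move L,goto B. Now: state=B, head=-3, tape[-4..2]=0100000 (head:  ^)
Step 11: in state B at pos -3, read 1 -> (B,1)->write 0,move L,goto B. Now: state=B, head=-4, tape[-5..2]=00000000 (head:  ^)
Step 12: in state B at pos -4, read 0 -> (B,0)->write 1,move L,goto D. Now: state=D, head=-5, tape[-6..2]=001000000 (head:  ^)
Step 13: in state D at pos -5, read 0 -> (D,0)->write 1,move L,goto C. Now: state=C, head=-6, tape[-7..2]=0011000000 (head:  ^)
Step 14: in state C at pos -6, read 0 -> (C,0)->write 1,move L,goto A. Now: state=A, head=-7, tape[-8..2]=00111000000 (head:  ^)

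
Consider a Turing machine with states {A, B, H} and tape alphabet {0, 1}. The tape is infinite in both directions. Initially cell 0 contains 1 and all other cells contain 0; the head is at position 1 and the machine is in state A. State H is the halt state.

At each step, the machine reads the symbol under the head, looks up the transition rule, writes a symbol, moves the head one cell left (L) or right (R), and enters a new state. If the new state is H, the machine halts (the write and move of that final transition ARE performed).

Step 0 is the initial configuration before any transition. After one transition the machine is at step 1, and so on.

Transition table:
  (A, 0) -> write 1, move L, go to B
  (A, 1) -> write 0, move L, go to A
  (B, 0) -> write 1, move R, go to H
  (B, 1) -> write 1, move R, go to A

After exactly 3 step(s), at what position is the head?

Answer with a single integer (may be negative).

Step 1: in state A at pos 1, read 0 -> (A,0)->write 1,move L,goto B. Now: state=B, head=0, tape[-1..2]=0110 (head:  ^)
Step 2: in state B at pos 0, read 1 -> (B,1)->write 1,move R,goto A. Now: state=A, head=1, tape[-1..2]=0110 (head:   ^)
Step 3: in state A at pos 1, read 1 -> (A,1)->write 0,move L,goto A. Now: state=A, head=0, tape[-1..2]=0100 (head:  ^)

Answer: 0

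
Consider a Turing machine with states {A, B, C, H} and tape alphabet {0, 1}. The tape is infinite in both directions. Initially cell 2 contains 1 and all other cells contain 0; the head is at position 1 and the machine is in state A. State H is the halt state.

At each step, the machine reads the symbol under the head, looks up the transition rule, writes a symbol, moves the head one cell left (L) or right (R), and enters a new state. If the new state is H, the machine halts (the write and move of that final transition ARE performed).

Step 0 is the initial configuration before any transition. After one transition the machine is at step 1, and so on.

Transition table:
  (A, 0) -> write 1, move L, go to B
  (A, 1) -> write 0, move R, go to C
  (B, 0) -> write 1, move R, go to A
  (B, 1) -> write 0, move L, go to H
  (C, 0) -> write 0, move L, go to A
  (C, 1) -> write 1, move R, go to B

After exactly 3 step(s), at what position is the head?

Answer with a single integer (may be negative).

Answer: 2

Derivation:
Step 1: in state A at pos 1, read 0 -> (A,0)->write 1,move L,goto B. Now: state=B, head=0, tape[-1..3]=00110 (head:  ^)
Step 2: in state B at pos 0, read 0 -> (B,0)->write 1,move R,goto A. Now: state=A, head=1, tape[-1..3]=01110 (head:   ^)
Step 3: in state A at pos 1, read 1 -> (A,1)->write 0,move R,goto C. Now: state=C, head=2, tape[-1..3]=01010 (head:    ^)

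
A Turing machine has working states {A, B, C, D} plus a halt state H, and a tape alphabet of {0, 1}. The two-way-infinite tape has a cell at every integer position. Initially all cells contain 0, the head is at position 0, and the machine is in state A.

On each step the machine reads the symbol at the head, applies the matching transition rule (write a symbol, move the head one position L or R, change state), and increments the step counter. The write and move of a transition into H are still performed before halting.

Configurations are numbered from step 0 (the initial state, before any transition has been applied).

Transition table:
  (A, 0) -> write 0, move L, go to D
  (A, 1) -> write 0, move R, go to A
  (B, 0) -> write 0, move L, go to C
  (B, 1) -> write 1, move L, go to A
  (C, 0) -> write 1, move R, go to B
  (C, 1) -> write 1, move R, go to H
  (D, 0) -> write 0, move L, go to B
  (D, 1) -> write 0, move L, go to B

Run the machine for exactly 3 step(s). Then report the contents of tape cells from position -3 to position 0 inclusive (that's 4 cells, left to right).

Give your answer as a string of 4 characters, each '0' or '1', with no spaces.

Step 1: in state A at pos 0, read 0 -> (A,0)->write 0,move L,goto D. Now: state=D, head=-1, tape[-2..1]=0000 (head:  ^)
Step 2: in state D at pos -1, read 0 -> (D,0)->write 0,move L,goto B. Now: state=B, head=-2, tape[-3..1]=00000 (head:  ^)
Step 3: in state B at pos -2, read 0 -> (B,0)->write 0,move L,goto C. Now: state=C, head=-3, tape[-4..1]=000000 (head:  ^)

Answer: 0000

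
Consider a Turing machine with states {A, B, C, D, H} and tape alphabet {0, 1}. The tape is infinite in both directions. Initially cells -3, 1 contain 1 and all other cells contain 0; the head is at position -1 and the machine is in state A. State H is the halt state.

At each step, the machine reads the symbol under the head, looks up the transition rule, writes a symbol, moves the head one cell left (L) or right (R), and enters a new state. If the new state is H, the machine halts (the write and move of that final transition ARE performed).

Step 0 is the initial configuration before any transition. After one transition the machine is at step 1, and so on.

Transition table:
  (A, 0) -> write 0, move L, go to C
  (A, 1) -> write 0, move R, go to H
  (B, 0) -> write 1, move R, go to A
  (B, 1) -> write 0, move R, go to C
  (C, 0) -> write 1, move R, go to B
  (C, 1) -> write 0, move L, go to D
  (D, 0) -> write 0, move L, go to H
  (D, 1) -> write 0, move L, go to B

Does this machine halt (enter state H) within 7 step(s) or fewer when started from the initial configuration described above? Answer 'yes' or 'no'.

Step 1: in state A at pos -1, read 0 -> (A,0)->write 0,move L,goto C. Now: state=C, head=-2, tape[-4..2]=0100010 (head:   ^)
Step 2: in state C at pos -2, read 0 -> (C,0)->write 1,move R,goto B. Now: state=B, head=-1, tape[-4..2]=0110010 (head:    ^)
Step 3: in state B at pos -1, read 0 -> (B,0)->write 1,move R,goto A. Now: state=A, head=0, tape[-4..2]=0111010 (head:     ^)
Step 4: in state A at pos 0, read 0 -> (A,0)->write 0,move L,goto C. Now: state=C, head=-1, tape[-4..2]=0111010 (head:    ^)
Step 5: in state C at pos -1, read 1 -> (C,1)->write 0,move L,goto D. Now: state=D, head=-2, tape[-4..2]=0110010 (head:   ^)
Step 6: in state D at pos -2, read 1 -> (D,1)->write 0,move L,goto B. Now: state=B, head=-3, tape[-4..2]=0100010 (head:  ^)
Step 7: in state B at pos -3, read 1 -> (B,1)->write 0,move R,goto C. Now: state=C, head=-2, tape[-4..2]=0000010 (head:   ^)
After 7 step(s): state = C (not H) -> not halted within 7 -> no

Answer: no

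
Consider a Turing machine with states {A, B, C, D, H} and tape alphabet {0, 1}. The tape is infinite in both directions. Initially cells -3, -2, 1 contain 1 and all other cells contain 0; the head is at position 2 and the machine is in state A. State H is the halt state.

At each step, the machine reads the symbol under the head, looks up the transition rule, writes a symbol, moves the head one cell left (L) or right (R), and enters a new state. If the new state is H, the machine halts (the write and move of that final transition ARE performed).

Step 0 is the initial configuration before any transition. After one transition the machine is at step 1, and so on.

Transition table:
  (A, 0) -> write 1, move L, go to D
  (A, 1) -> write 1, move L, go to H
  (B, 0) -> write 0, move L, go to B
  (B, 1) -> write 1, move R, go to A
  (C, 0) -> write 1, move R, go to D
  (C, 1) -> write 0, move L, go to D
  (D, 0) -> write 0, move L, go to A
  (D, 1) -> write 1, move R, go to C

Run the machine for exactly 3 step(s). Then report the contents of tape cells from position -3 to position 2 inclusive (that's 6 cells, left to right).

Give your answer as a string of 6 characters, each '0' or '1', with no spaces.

Step 1: in state A at pos 2, read 0 -> (A,0)->write 1,move L,goto D. Now: state=D, head=1, tape[-4..3]=01100110 (head:      ^)
Step 2: in state D at pos 1, read 1 -> (D,1)->write 1,move R,goto C. Now: state=C, head=2, tape[-4..3]=01100110 (head:       ^)
Step 3: in state C at pos 2, read 1 -> (C,1)->write 0,move L,goto D. Now: state=D, head=1, tape[-4..3]=01100100 (head:      ^)

Answer: 110010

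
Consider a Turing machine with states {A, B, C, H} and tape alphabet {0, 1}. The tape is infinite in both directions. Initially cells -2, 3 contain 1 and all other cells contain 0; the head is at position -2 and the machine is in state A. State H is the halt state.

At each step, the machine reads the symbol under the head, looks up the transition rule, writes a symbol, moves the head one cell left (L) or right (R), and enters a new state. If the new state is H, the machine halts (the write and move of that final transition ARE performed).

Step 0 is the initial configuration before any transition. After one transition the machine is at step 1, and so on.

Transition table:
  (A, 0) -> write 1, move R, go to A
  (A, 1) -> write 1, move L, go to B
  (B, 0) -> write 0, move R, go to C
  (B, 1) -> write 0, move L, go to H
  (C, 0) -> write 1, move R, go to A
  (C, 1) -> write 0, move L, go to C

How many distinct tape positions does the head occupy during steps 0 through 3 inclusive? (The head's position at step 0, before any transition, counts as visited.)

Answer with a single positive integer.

Answer: 2

Derivation:
Step 1: in state A at pos -2, read 1 -> (A,1)->write 1,move L,goto B. Now: state=B, head=-3, tape[-4..4]=001000010 (head:  ^)
Step 2: in state B at pos -3, read 0 -> (B,0)->write 0,move R,goto C. Now: state=C, head=-2, tape[-4..4]=001000010 (head:   ^)
Step 3: in state C at pos -2, read 1 -> (C,1)->write 0,move L,goto C. Now: state=C, head=-3, tape[-4..4]=000000010 (head:  ^)
Head positions at steps 0..3: starting at -2, distinct positions visited = {-3, -2} -> 2 position(s)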